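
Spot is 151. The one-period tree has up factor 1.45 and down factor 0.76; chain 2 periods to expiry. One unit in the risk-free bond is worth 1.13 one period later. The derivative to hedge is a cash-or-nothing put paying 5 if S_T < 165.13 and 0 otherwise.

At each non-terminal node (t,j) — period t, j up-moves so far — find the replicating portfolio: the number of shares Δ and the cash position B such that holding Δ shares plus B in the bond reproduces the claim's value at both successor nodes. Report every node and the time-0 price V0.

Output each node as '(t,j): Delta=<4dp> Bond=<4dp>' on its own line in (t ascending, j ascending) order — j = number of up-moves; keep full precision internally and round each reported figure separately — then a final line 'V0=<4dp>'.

Under the risk-neutral measure, an up-move has probability p* = (R−d)/(u−d) = 0.5362 and values discount at R = 1.13.
Payoff layer (t=2): V(2,0)=5.0000, V(2,1)=0.0000, V(2,2)=0.0000
  t=1,j=0: stock 114.7600 → up 166.4020 (V=0.0000), down 87.2176 (V=5.0000). Price 2.0521; hedge Δ=-0.0631, bond B=9.2984.
  t=1,j=1: stock 218.9500 → up 317.4775 (V=0.0000), down 166.4020 (V=0.0000). Price 0.0000; hedge Δ=0.0000, bond B=0.0000.
  t=0,j=0: stock 151.0000 → up 218.9500 (V=0.0000), down 114.7600 (V=2.0521). Price 0.8422; hedge Δ=-0.0197, bond B=3.8162.
The time-0 hedge costs 0.8422, which is the no-arbitrage price.

(0,0): Delta=-0.0197 Bond=3.8162
(1,0): Delta=-0.0631 Bond=9.2984
(1,1): Delta=0.0000 Bond=0.0000
V0=0.8422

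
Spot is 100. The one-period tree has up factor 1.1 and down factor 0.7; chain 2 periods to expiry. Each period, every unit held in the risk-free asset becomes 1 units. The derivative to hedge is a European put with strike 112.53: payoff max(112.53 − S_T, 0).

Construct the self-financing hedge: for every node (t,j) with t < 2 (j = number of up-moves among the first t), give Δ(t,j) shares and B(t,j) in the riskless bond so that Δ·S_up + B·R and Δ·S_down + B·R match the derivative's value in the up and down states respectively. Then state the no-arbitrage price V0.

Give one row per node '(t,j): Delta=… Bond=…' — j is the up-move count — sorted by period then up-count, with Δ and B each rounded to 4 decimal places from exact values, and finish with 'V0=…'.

No-arbitrage ⇒ martingale measure with p* = (R−d)/(u−d) = 0.7500.
Payoff layer (t=2): V(2,0)=63.5300, V(2,1)=35.5300, V(2,2)=0.0000
Node (1,0) S=70.0000: V=(p*·35.5300+(1−p*)·63.5300)/1=42.5300; Δ=(35.5300−63.5300)/(77.0000−49.0000)=-1.0000; B=V−Δ·S=112.5300
Node (1,1) S=110.0000: V=(p*·0.0000+(1−p*)·35.5300)/1=8.8825; Δ=(0.0000−35.5300)/(121.0000−77.0000)=-0.8075; B=V−Δ·S=97.7075
Node (0,0) S=100.0000: V=(p*·8.8825+(1−p*)·42.5300)/1=17.2944; Δ=(8.8825−42.5300)/(110.0000−70.0000)=-0.8412; B=V−Δ·S=101.4131
Self-financing check: at every node Δ·S+B equals the discounted successor values.

(0,0): Delta=-0.8412 Bond=101.4131
(1,0): Delta=-1.0000 Bond=112.5300
(1,1): Delta=-0.8075 Bond=97.7075
V0=17.2944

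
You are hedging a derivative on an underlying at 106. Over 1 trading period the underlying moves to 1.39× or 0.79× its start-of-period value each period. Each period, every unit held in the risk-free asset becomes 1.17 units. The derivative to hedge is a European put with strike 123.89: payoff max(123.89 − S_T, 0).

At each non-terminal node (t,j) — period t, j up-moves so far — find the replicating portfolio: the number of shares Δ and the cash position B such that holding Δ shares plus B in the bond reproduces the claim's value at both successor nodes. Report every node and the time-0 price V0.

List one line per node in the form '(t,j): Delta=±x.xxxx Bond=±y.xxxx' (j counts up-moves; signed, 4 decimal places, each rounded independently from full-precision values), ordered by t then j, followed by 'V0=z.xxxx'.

(0,0): Delta=-0.6313 Bond=79.4993
V0=12.5826

Under the risk-neutral measure, an up-move has probability p* = (R−d)/(u−d) = 0.6333 and values discount at R = 1.17.
Terminal payoffs: V(1,0)=40.1500, V(1,1)=0.0000
(0,0): S=106.0000. Δ = (V_up−V_dn)/(S_up−S_dn) = (0.0000−40.1500)/(147.3400−83.7400) = -0.6313. V = [p*·0.0000 + (1−p*)·40.1500]/1.17 = 12.5826. B = V − Δ·S = 79.4993.
Check: Δ(0,0)·S0 + B(0,0) = 12.5826 = V0.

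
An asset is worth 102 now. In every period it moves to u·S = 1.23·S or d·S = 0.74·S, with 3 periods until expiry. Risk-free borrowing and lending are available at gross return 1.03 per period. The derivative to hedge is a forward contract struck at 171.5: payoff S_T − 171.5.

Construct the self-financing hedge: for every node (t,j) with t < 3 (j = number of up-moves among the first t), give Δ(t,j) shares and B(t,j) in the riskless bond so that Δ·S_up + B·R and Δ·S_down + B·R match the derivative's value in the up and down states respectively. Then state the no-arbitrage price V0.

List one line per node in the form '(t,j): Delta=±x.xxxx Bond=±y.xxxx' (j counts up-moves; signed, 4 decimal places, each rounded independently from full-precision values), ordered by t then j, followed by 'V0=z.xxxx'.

Since d<R<u, set p* = (R−d)/(u−d) = 0.5918; price each node as the discounted p*-expectation of its children.
At expiry t=3: V(3,0)=-130.1672, V(3,1)=-102.7981, V(3,2)=-57.3063, V(3,3)=18.3084
  t=2,j=0: stock 55.8552 → up 68.7019 (V=-102.7981), down 41.3328 (V=-130.1672). Price -110.6497; hedge Δ=1.0000, bond B=-166.5049.
  t=2,j=1: stock 92.8404 → up 114.1937 (V=-57.3063), down 68.7019 (V=-102.7981). Price -73.6645; hedge Δ=1.0000, bond B=-166.5049.
  t=2,j=2: stock 154.3158 → up 189.8084 (V=18.3084), down 114.1937 (V=-57.3063). Price -12.1891; hedge Δ=1.0000, bond B=-166.5049.
  t=1,j=0: stock 75.4800 → up 92.8404 (V=-73.6645), down 55.8552 (V=-110.6497). Price -86.1752; hedge Δ=1.0000, bond B=-161.6552.
  t=1,j=1: stock 125.4600 → up 154.3158 (V=-12.1891), down 92.8404 (V=-73.6645). Price -36.1952; hedge Δ=1.0000, bond B=-161.6552.
  t=0,j=0: stock 102.0000 → up 125.4600 (V=-36.1952), down 75.4800 (V=-86.1752). Price -54.9468; hedge Δ=1.0000, bond B=-156.9468.
Root portfolio cost Δ·102+B reproduces V0=-54.9468.

(0,0): Delta=1.0000 Bond=-156.9468
(1,0): Delta=1.0000 Bond=-161.6552
(1,1): Delta=1.0000 Bond=-161.6552
(2,0): Delta=1.0000 Bond=-166.5049
(2,1): Delta=1.0000 Bond=-166.5049
(2,2): Delta=1.0000 Bond=-166.5049
V0=-54.9468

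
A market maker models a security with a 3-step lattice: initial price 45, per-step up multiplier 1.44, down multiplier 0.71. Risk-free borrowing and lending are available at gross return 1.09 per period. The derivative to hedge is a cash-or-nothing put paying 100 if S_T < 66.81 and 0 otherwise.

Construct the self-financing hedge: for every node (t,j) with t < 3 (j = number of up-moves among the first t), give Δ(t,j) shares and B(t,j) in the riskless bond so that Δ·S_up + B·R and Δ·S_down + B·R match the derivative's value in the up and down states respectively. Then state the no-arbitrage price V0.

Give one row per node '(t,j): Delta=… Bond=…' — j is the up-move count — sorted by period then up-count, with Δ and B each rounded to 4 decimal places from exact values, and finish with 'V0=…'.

(0,0): Delta=-0.6943 Bond=97.5690
(1,0): Delta=0.0000 Bond=84.1680
(1,1): Delta=-1.0096 Bond=126.7811
(2,0): Delta=0.0000 Bond=91.7431
(2,1): Delta=0.0000 Bond=91.7431
(2,2): Delta=-1.4680 Bond=180.9727
V0=66.3265

Under the risk-neutral measure, an up-move has probability p* = (R−d)/(u−d) = 0.5205 and values discount at R = 1.09.
Terminal payoffs: V(3,0)=100.0000, V(3,1)=100.0000, V(3,2)=100.0000, V(3,3)=0.0000
Node (2,0) S=22.6845: V=(p*·100.0000+(1−p*)·100.0000)/1.09=91.7431; Δ=(100.0000−100.0000)/(32.6657−16.1060)=0.0000; B=V−Δ·S=91.7431
Node (2,1) S=46.0080: V=(p*·100.0000+(1−p*)·100.0000)/1.09=91.7431; Δ=(100.0000−100.0000)/(66.2515−32.6657)=0.0000; B=V−Δ·S=91.7431
Node (2,2) S=93.3120: V=(p*·0.0000+(1−p*)·100.0000)/1.09=43.9864; Δ=(0.0000−100.0000)/(134.3693−66.2515)=-1.4680; B=V−Δ·S=180.9727
Node (1,0) S=31.9500: V=(p*·91.7431+(1−p*)·91.7431)/1.09=84.1680; Δ=(91.7431−91.7431)/(46.0080−22.6845)=0.0000; B=V−Δ·S=84.1680
Node (1,1) S=64.8000: V=(p*·43.9864+(1−p*)·91.7431)/1.09=61.3610; Δ=(43.9864−91.7431)/(93.3120−46.0080)=-1.0096; B=V−Δ·S=126.7811
Node (0,0) S=45.0000: V=(p*·61.3610+(1−p*)·84.1680)/1.09=66.3265; Δ=(61.3610−84.1680)/(64.8000−31.9500)=-0.6943; B=V−Δ·S=97.5690
Each (Δ,B) replicates both successor values, so the strategy is self-financing and V0 is arbitrage-free.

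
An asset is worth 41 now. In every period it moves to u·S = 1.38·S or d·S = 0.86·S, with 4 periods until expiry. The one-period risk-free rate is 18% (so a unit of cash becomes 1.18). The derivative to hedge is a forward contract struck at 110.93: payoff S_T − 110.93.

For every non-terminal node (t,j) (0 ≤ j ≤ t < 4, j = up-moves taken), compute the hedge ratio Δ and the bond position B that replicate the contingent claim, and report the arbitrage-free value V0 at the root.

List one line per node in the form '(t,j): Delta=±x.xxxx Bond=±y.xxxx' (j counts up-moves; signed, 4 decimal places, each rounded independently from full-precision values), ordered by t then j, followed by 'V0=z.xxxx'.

(0,0): Delta=1.0000 Bond=-57.2165
(1,0): Delta=1.0000 Bond=-67.5154
(1,1): Delta=1.0000 Bond=-67.5154
(2,0): Delta=1.0000 Bond=-79.6682
(2,1): Delta=1.0000 Bond=-79.6682
(2,2): Delta=1.0000 Bond=-79.6682
(3,0): Delta=1.0000 Bond=-94.0085
(3,1): Delta=1.0000 Bond=-94.0085
(3,2): Delta=1.0000 Bond=-94.0085
(3,3): Delta=1.0000 Bond=-94.0085
V0=-16.2165

Risk-neutral probability p* = (R−d)/(u−d) = (1.18−0.86)/(1.38−0.86) = 0.6154.
Payoff layer (t=4): V(4,0)=-88.5027, V(4,1)=-74.9420, V(4,2)=-53.1817, V(4,3)=-18.2642, V(4,4)=37.7663
Node (3,0) S=26.0783: V=(p*·-74.9420+(1−p*)·-88.5027)/1.18=-67.9302; Δ=(-74.9420−-88.5027)/(35.9880−22.4273)=1.0000; B=V−Δ·S=-94.0085
Node (3,1) S=41.8466: V=(p*·-53.1817+(1−p*)·-74.9420)/1.18=-52.1619; Δ=(-53.1817−-74.9420)/(57.7483−35.9880)=1.0000; B=V−Δ·S=-94.0085
Node (3,2) S=67.1491: V=(p*·-18.2642+(1−p*)·-53.1817)/1.18=-26.8593; Δ=(-18.2642−-53.1817)/(92.6658−57.7483)=1.0000; B=V−Δ·S=-94.0085
Node (3,3) S=107.7510: V=(p*·37.7663+(1−p*)·-18.2642)/1.18=13.7425; Δ=(37.7663−-18.2642)/(148.6963−92.6658)=1.0000; B=V−Δ·S=-94.0085
Node (2,0) S=30.3236: V=(p*·-52.1619+(1−p*)·-67.9302)/1.18=-49.3446; Δ=(-52.1619−-67.9302)/(41.8466−26.0783)=1.0000; B=V−Δ·S=-79.6682
Node (2,1) S=48.6588: V=(p*·-26.8593+(1−p*)·-52.1619)/1.18=-31.0094; Δ=(-26.8593−-52.1619)/(67.1491−41.8466)=1.0000; B=V−Δ·S=-79.6682
Node (2,2) S=78.0804: V=(p*·13.7425+(1−p*)·-26.8593)/1.18=-1.5878; Δ=(13.7425−-26.8593)/(107.7510−67.1491)=1.0000; B=V−Δ·S=-79.6682
Node (1,0) S=35.2600: V=(p*·-31.0094+(1−p*)·-49.3446)/1.18=-32.2554; Δ=(-31.0094−-49.3446)/(48.6588−30.3236)=1.0000; B=V−Δ·S=-67.5154
Node (1,1) S=56.5800: V=(p*·-1.5878+(1−p*)·-31.0094)/1.18=-10.9354; Δ=(-1.5878−-31.0094)/(78.0804−48.6588)=1.0000; B=V−Δ·S=-67.5154
Node (0,0) S=41.0000: V=(p*·-10.9354+(1−p*)·-32.2554)/1.18=-16.2165; Δ=(-10.9354−-32.2554)/(56.5800−35.2600)=1.0000; B=V−Δ·S=-57.2165
Root portfolio cost Δ·41+B reproduces V0=-16.2165.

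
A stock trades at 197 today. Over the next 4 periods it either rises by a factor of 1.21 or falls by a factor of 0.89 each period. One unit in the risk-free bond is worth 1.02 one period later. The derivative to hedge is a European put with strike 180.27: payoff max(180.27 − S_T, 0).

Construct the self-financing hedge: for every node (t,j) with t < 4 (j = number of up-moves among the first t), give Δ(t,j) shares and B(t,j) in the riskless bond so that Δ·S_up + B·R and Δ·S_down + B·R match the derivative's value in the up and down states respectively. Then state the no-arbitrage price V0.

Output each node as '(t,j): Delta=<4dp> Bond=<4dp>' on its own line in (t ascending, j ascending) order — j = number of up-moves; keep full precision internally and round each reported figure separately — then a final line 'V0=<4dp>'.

(0,0): Delta=-0.2176 Bond=53.2115
(1,0): Delta=-0.3694 Bond=80.9034
(1,1): Delta=-0.0543 Bond=15.3584
(2,0): Delta=-0.6156 Bond=120.9313
(2,1): Delta=-0.1048 Bond=26.3841
(2,2): Delta=0.0000 Bond=0.0000
(3,0): Delta=-1.0000 Bond=176.7353
(3,1): Delta=-0.2024 Bond=45.3251
(3,2): Delta=0.0000 Bond=0.0000
(3,3): Delta=0.0000 Bond=0.0000
V0=10.3486

No-arbitrage ⇒ martingale measure with p* = (R−d)/(u−d) = 0.4063.
Terminal payoffs: V(4,0)=56.6678, V(4,1)=12.2265, V(4,2)=0.0000, V(4,3)=0.0000, V(4,4)=0.0000
  t=3,j=0: stock 138.8789 → up 168.0435 (V=12.2265), down 123.6022 (V=56.6678). Price 37.8564; hedge Δ=-1.0000, bond B=176.7353.
  t=3,j=1: stock 188.8129 → up 228.4636 (V=0.0000), down 168.0435 (V=12.2265). Price 7.1172; hedge Δ=-0.2024, bond B=45.3251.
  t=3,j=2: stock 256.7007 → up 310.6078 (V=0.0000), down 228.4636 (V=0.0000). Price 0.0000; hedge Δ=0.0000, bond B=0.0000.
  t=3,j=3: stock 348.9975 → up 422.2870 (V=0.0000), down 310.6078 (V=0.0000). Price 0.0000; hedge Δ=0.0000, bond B=0.0000.
  t=2,j=0: stock 156.0437 → up 188.8129 (V=7.1172), down 138.8789 (V=37.8564). Price 24.8712; hedge Δ=-0.6156, bond B=120.9313.
  t=2,j=1: stock 212.1493 → up 256.7007 (V=0.0000), down 188.8129 (V=7.1172). Price 4.1430; hedge Δ=-0.1048, bond B=26.3841.
  t=2,j=2: stock 288.4277 → up 348.9975 (V=0.0000), down 256.7007 (V=0.0000). Price 0.0000; hedge Δ=0.0000, bond B=0.0000.
  t=1,j=0: stock 175.3300 → up 212.1493 (V=4.1430), down 156.0437 (V=24.8712). Price 16.1278; hedge Δ=-0.3694, bond B=80.9034.
  t=1,j=1: stock 238.3700 → up 288.4277 (V=0.0000), down 212.1493 (V=4.1430). Price 2.4116; hedge Δ=-0.0543, bond B=15.3584.
  t=0,j=0: stock 197.0000 → up 238.3700 (V=2.4116), down 175.3300 (V=16.1278). Price 10.3486; hedge Δ=-0.2176, bond B=53.2115.
Each (Δ,B) replicates both successor values, so the strategy is self-financing and V0 is arbitrage-free.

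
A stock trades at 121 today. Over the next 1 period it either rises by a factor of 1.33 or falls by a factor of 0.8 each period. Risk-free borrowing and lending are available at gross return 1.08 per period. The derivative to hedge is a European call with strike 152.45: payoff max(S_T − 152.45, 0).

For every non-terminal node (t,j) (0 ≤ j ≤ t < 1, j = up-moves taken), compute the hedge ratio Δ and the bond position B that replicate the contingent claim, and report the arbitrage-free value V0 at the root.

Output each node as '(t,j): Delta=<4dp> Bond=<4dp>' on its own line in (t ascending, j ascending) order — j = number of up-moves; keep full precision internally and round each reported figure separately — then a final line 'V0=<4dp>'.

Risk-neutral probability p* = (R−d)/(u−d) = (1.08−0.8)/(1.33−0.8) = 0.5283.
At expiry t=1: V(1,0)=0.0000, V(1,1)=8.4800
(0,0): S=121.0000. Δ = (V_up−V_dn)/(S_up−S_dn) = (8.4800−0.0000)/(160.9300−96.8000) = 0.1322. V = [p*·8.4800 + (1−p*)·0.0000]/1.08 = 4.1481. B = V − Δ·S = -11.8519.
Root portfolio cost Δ·121+B reproduces V0=4.1481.

(0,0): Delta=0.1322 Bond=-11.8519
V0=4.1481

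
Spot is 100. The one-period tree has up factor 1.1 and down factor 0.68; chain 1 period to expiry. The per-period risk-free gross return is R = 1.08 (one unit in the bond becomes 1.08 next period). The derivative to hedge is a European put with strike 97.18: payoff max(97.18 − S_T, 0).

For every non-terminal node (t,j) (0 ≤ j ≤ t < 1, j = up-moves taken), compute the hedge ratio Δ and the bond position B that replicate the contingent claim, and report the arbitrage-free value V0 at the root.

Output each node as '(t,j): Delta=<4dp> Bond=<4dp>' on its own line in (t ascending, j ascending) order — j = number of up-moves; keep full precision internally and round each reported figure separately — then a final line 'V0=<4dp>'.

No-arbitrage ⇒ martingale measure with p* = (R−d)/(u−d) = 0.9524.
Terminal values V(1,·): V(1,0)=29.1800, V(1,1)=0.0000
  t=0,j=0: stock 100.0000 → up 110.0000 (V=0.0000), down 68.0000 (V=29.1800). Price 1.2866; hedge Δ=-0.6948, bond B=70.7628.
Check: Δ(0,0)·S0 + B(0,0) = 1.2866 = V0.

(0,0): Delta=-0.6948 Bond=70.7628
V0=1.2866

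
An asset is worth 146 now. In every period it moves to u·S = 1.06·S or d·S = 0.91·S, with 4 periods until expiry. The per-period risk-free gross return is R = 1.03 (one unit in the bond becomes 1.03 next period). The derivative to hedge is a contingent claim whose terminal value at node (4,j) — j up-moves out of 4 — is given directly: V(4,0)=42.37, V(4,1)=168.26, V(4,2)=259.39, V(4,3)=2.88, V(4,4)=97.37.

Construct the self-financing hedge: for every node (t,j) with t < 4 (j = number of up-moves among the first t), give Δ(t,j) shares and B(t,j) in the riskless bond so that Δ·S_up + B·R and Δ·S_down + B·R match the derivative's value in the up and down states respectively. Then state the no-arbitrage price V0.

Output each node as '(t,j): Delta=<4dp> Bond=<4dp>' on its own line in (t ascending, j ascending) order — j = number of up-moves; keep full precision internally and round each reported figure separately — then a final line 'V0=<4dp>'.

The replicating-portfolio and risk-neutral prices coincide; use p* = (1.03−0.91)/(1.06−0.91) = 0.8000 for the latter.
Terminal values V(4,·): V(4,0)=42.3700, V(4,1)=168.2600, V(4,2)=259.3900, V(4,3)=2.8800, V(4,4)=97.3700
(3,0): S=110.0214. Δ = (V_up−V_dn)/(S_up−S_dn) = (168.2600−42.3700)/(116.6226−100.1194) = 7.6282. V = [p*·168.2600 + (1−p*)·42.3700]/1.03 = 138.9146. B = V − Δ·S = -700.3521.
(3,1): S=128.1568. Δ = (V_up−V_dn)/(S_up−S_dn) = (259.3900−168.2600)/(135.8462−116.6226) = 4.7405. V = [p*·259.3900 + (1−p*)·168.2600]/1.03 = 234.1398. B = V − Δ·S = -373.3935.
(3,2): S=149.2815. Δ = (V_up−V_dn)/(S_up−S_dn) = (2.8800−259.3900)/(158.2384−135.8462) = -11.4553. V = [p*·2.8800 + (1−p*)·259.3900]/1.03 = 52.6039. B = V − Δ·S = 1762.6706.
(3,3): S=173.8883. Δ = (V_up−V_dn)/(S_up−S_dn) = (97.3700−2.8800)/(184.3216−158.2384) = 3.6226. V = [p*·97.3700 + (1−p*)·2.8800]/1.03 = 76.1864. B = V − Δ·S = -553.7469.
(2,0): S=120.9026. Δ = (V_up−V_dn)/(S_up−S_dn) = (234.1398−138.9146)/(128.1568−110.0214) = 5.2508. V = [p*·234.1398 + (1−p*)·138.9146]/1.03 = 208.8299. B = V − Δ·S = -426.0051.
(2,1): S=140.8316. Δ = (V_up−V_dn)/(S_up−S_dn) = (52.6039−234.1398)/(149.2815−128.1568) = -8.5935. V = [p*·52.6039 + (1−p*)·234.1398]/1.03 = 86.3214. B = V − Δ·S = 1296.5609.
(2,2): S=164.0456. Δ = (V_up−V_dn)/(S_up−S_dn) = (76.1864−52.6039)/(173.8883−149.2815) = 0.9584. V = [p*·76.1864 + (1−p*)·52.6039]/1.03 = 69.3883. B = V − Δ·S = -87.8286.
(1,0): S=132.8600. Δ = (V_up−V_dn)/(S_up−S_dn) = (86.3214−208.8299)/(140.8316−120.9026) = -6.1472. V = [p*·86.3214 + (1−p*)·208.8299]/1.03 = 107.5953. B = V − Δ·S = 924.3182.
(1,1): S=154.7600. Δ = (V_up−V_dn)/(S_up−S_dn) = (69.3883−86.3214)/(164.0456−140.8316) = -0.7294. V = [p*·69.3883 + (1−p*)·86.3214]/1.03 = 70.6552. B = V − Δ·S = 183.5430.
(0,0): S=146.0000. Δ = (V_up−V_dn)/(S_up−S_dn) = (70.6552−107.5953)/(154.7600−132.8600) = -1.6868. V = [p*·70.6552 + (1−p*)·107.5953]/1.03 = 75.7701. B = V − Δ·S = 322.0369.
Check: Δ(0,0)·S0 + B(0,0) = 75.7701 = V0.

(0,0): Delta=-1.6868 Bond=322.0369
(1,0): Delta=-6.1472 Bond=924.3182
(1,1): Delta=-0.7294 Bond=183.5430
(2,0): Delta=5.2508 Bond=-426.0051
(2,1): Delta=-8.5935 Bond=1296.5609
(2,2): Delta=0.9584 Bond=-87.8286
(3,0): Delta=7.6282 Bond=-700.3521
(3,1): Delta=4.7405 Bond=-373.3935
(3,2): Delta=-11.4553 Bond=1762.6706
(3,3): Delta=3.6226 Bond=-553.7469
V0=75.7701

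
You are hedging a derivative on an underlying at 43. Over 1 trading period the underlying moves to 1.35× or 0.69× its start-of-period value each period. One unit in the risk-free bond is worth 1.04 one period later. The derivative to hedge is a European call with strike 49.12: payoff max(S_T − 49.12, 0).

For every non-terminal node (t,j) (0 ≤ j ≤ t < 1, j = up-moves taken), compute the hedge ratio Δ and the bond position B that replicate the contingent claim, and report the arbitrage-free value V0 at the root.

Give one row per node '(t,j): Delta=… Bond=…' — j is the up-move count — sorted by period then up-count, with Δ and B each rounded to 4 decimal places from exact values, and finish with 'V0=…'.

(0,0): Delta=0.3147 Bond=-8.9768
V0=4.5535

No-arbitrage ⇒ martingale measure with p* = (R−d)/(u−d) = 0.5303.
Terminal payoffs: V(1,0)=0.0000, V(1,1)=8.9300
(0,0): S=43.0000. Δ = (V_up−V_dn)/(S_up−S_dn) = (8.9300−0.0000)/(58.0500−29.6700) = 0.3147. V = [p*·8.9300 + (1−p*)·0.0000]/1.04 = 4.5535. B = V − Δ·S = -8.9768.
Check: Δ(0,0)·S0 + B(0,0) = 4.5535 = V0.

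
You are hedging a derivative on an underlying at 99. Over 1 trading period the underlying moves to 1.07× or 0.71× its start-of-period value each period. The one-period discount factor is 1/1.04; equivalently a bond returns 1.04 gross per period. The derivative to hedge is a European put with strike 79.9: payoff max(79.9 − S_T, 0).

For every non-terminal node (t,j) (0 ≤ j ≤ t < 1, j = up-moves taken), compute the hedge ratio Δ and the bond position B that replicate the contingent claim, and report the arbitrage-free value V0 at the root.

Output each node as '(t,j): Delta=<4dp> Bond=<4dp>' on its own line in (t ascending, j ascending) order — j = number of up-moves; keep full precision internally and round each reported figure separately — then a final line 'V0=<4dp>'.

Since d<R<u, set p* = (R−d)/(u−d) = 0.9167; price each node as the discounted p*-expectation of its children.
Terminal payoffs: V(1,0)=9.6100, V(1,1)=0.0000
Node (0,0) S=99.0000: V=(p*·0.0000+(1−p*)·9.6100)/1.04=0.7700; Δ=(0.0000−9.6100)/(105.9300−70.2900)=-0.2696; B=V−Δ·S=27.4645
Self-financing check: at every node Δ·S+B equals the discounted successor values.

(0,0): Delta=-0.2696 Bond=27.4645
V0=0.7700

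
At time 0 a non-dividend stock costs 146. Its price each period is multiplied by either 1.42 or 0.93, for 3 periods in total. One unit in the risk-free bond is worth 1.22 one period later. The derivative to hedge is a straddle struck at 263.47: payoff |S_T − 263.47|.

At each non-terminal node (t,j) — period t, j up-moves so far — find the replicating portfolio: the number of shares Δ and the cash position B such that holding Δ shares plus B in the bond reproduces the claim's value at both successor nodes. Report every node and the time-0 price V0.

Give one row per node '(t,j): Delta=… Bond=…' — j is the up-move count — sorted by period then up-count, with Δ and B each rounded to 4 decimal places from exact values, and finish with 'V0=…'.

(0,0): Delta=0.0427 Bond=33.0303
(1,0): Delta=-0.8496 Bond=161.4436
(1,1): Delta=0.4457 Bond=-43.2524
(2,0): Delta=-1.0000 Bond=215.9590
(2,1): Delta=-0.7816 Bond=183.8593
(2,2): Delta=1.0000 Bond=-215.9590
V0=39.2608

No-arbitrage ⇒ martingale measure with p* = (R−d)/(u−d) = 0.5918.
Terminal payoffs: V(3,0)=146.0339, V(3,1)=84.1589, V(3,2)=10.3168, V(3,3)=154.5700
Node (2,0) S=126.2754: V=(p*·84.1589+(1−p*)·146.0339)/1.22=89.6836; Δ=(84.1589−146.0339)/(179.3111−117.4361)=-1.0000; B=V−Δ·S=215.9590
Node (2,1) S=192.8076: V=(p*·10.3168+(1−p*)·84.1589)/1.22=33.1610; Δ=(10.3168−84.1589)/(273.7868−179.3111)=-0.7816; B=V−Δ·S=183.8593
Node (2,2) S=294.3944: V=(p*·154.5700+(1−p*)·10.3168)/1.22=78.4354; Δ=(154.5700−10.3168)/(418.0400−273.7868)=1.0000; B=V−Δ·S=-215.9590
Node (1,0) S=135.7800: V=(p*·33.1610+(1−p*)·89.6836)/1.22=46.0914; Δ=(33.1610−89.6836)/(192.8076−126.2754)=-0.8496; B=V−Δ·S=161.4436
Node (1,1) S=207.3200: V=(p*·78.4354+(1−p*)·33.1610)/1.22=49.1443; Δ=(78.4354−33.1610)/(294.3944−192.8076)=0.4457; B=V−Δ·S=-43.2524
Node (0,0) S=146.0000: V=(p*·49.1443+(1−p*)·46.0914)/1.22=39.2608; Δ=(49.1443−46.0914)/(207.3200−135.7800)=0.0427; B=V−Δ·S=33.0303
Each (Δ,B) replicates both successor values, so the strategy is self-financing and V0 is arbitrage-free.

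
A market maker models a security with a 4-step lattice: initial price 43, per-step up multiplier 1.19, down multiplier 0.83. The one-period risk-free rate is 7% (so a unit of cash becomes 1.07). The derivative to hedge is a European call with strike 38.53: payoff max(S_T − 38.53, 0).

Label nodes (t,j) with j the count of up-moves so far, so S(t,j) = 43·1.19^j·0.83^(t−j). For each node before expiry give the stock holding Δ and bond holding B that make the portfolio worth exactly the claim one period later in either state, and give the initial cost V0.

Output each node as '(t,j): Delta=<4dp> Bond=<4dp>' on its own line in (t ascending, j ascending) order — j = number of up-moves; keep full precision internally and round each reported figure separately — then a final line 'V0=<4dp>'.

The replicating-portfolio and risk-neutral prices coincide; use p* = (1.07−0.83)/(1.19−0.83) = 0.6667 for the latter.
Payoff layer (t=4): V(4,0)=0.0000, V(4,1)=0.0000, V(4,2)=3.4187, V(4,3)=21.6133, V(4,4)=47.6996
(3,0): S=24.5868. Δ = (V_up−V_dn)/(S_up−S_dn) = (0.0000−0.0000)/(29.2583−20.4071) = 0.0000. V = [p*·0.0000 + (1−p*)·0.0000]/1.07 = 0.0000. B = V − Δ·S = 0.0000.
(3,1): S=35.2510. Δ = (V_up−V_dn)/(S_up−S_dn) = (3.4187−0.0000)/(41.9487−29.2583) = 0.2694. V = [p*·3.4187 + (1−p*)·0.0000]/1.07 = 2.1300. B = V − Δ·S = -7.3664.
(3,2): S=50.5406. Δ = (V_up−V_dn)/(S_up−S_dn) = (21.6133−3.4187)/(60.1433−41.9487) = 1.0000. V = [p*·21.6133 + (1−p*)·3.4187]/1.07 = 14.5313. B = V − Δ·S = -36.0093.
(3,3): S=72.4618. Δ = (V_up−V_dn)/(S_up−S_dn) = (47.6996−21.6133)/(86.2296−60.1433) = 1.0000. V = [p*·47.6996 + (1−p*)·21.6133]/1.07 = 36.4525. B = V − Δ·S = -36.0093.
(2,0): S=29.6227. Δ = (V_up−V_dn)/(S_up−S_dn) = (2.1300−0.0000)/(35.2510−24.5868) = 0.1997. V = [p*·2.1300 + (1−p*)·0.0000]/1.07 = 1.3271. B = V − Δ·S = -4.5896.
(2,1): S=42.4711. Δ = (V_up−V_dn)/(S_up−S_dn) = (14.5313−2.1300)/(50.5406−35.2510) = 0.8111. V = [p*·14.5313 + (1−p*)·2.1300]/1.07 = 9.7173. B = V − Δ·S = -24.7305.
(2,2): S=60.8923. Δ = (V_up−V_dn)/(S_up−S_dn) = (36.4525−14.5313)/(72.4618−50.5406) = 1.0000. V = [p*·36.4525 + (1−p*)·14.5313]/1.07 = 27.2387. B = V − Δ·S = -33.6536.
(1,0): S=35.6900. Δ = (V_up−V_dn)/(S_up−S_dn) = (9.7173−1.3271)/(42.4711−29.6227) = 0.6530. V = [p*·9.7173 + (1−p*)·1.3271]/1.07 = 6.4678. B = V − Δ·S = -16.8382.
(1,1): S=51.1700. Δ = (V_up−V_dn)/(S_up−S_dn) = (27.2387−9.7173)/(60.8923−42.4711) = 0.9512. V = [p*·27.2387 + (1−p*)·9.7173]/1.07 = 19.9984. B = V − Δ·S = -28.6722.
(0,0): S=43.0000. Δ = (V_up−V_dn)/(S_up−S_dn) = (19.9984−6.4678)/(51.1700−35.6900) = 0.8741. V = [p*·19.9984 + (1−p*)·6.4678]/1.07 = 14.4749. B = V − Δ·S = -23.1099.
The time-0 hedge costs 14.4749, which is the no-arbitrage price.

(0,0): Delta=0.8741 Bond=-23.1099
(1,0): Delta=0.6530 Bond=-16.8382
(1,1): Delta=0.9512 Bond=-28.6722
(2,0): Delta=0.1997 Bond=-4.5896
(2,1): Delta=0.8111 Bond=-24.7305
(2,2): Delta=1.0000 Bond=-33.6536
(3,0): Delta=0.0000 Bond=0.0000
(3,1): Delta=0.2694 Bond=-7.3664
(3,2): Delta=1.0000 Bond=-36.0093
(3,3): Delta=1.0000 Bond=-36.0093
V0=14.4749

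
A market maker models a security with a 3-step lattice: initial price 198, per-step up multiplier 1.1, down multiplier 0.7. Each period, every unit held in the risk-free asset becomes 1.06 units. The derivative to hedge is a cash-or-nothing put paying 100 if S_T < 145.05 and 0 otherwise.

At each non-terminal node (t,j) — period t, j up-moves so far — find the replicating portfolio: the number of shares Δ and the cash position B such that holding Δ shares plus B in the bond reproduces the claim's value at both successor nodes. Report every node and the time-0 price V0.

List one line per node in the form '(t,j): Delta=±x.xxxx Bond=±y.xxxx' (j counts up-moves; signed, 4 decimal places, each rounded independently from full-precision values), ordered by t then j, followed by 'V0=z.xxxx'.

The replicating-portfolio and risk-neutral prices coincide; use p* = (1.06−0.7)/(1.1−0.7) = 0.9000 for the latter.
Payoff layer (t=3): V(3,0)=100.0000, V(3,1)=100.0000, V(3,2)=0.0000, V(3,3)=0.0000
  t=2,j=0: stock 97.0200 → up 106.7220 (V=100.0000), down 67.9140 (V=100.0000). Price 94.3396; hedge Δ=0.0000, bond B=94.3396.
  t=2,j=1: stock 152.4600 → up 167.7060 (V=0.0000), down 106.7220 (V=100.0000). Price 9.4340; hedge Δ=-1.6398, bond B=259.4340.
  t=2,j=2: stock 239.5800 → up 263.5380 (V=0.0000), down 167.7060 (V=0.0000). Price 0.0000; hedge Δ=0.0000, bond B=0.0000.
  t=1,j=0: stock 138.6000 → up 152.4600 (V=9.4340), down 97.0200 (V=94.3396). Price 16.9099; hedge Δ=-1.5315, bond B=229.1741.
  t=1,j=1: stock 217.8000 → up 239.5800 (V=0.0000), down 152.4600 (V=9.4340). Price 0.8900; hedge Δ=-0.1083, bond B=24.4749.
  t=0,j=0: stock 198.0000 → up 217.8000 (V=0.8900), down 138.6000 (V=16.9099). Price 2.3509; hedge Δ=-0.2023, bond B=42.4008.
Check: Δ(0,0)·S0 + B(0,0) = 2.3509 = V0.

(0,0): Delta=-0.2023 Bond=42.4008
(1,0): Delta=-1.5315 Bond=229.1741
(1,1): Delta=-0.1083 Bond=24.4749
(2,0): Delta=0.0000 Bond=94.3396
(2,1): Delta=-1.6398 Bond=259.4340
(2,2): Delta=0.0000 Bond=0.0000
V0=2.3509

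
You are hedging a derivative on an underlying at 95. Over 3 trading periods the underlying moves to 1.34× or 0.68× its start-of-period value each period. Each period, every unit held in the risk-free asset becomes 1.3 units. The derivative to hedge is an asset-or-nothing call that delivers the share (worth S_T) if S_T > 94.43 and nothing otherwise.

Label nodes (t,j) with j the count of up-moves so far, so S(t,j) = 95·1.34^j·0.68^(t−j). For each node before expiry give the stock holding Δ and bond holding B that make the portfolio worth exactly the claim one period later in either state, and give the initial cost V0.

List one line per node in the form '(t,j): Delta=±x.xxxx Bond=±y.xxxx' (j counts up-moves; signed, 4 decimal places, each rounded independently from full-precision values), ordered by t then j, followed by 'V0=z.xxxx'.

(0,0): Delta=1.0622 Bond=-6.1940
(1,0): Delta=1.9659 Bond=-66.4306
(1,1): Delta=1.0327 Bond=-4.2858
(2,0): Delta=0.0000 Bond=0.0000
(2,1): Delta=2.0303 Bond=-91.9314
(2,2): Delta=1.0000 Bond=0.0000
V0=94.7196

Risk-neutral probability p* = (R−d)/(u−d) = (1.3−0.68)/(1.34−0.68) = 0.9394.
At expiry t=3: V(3,0)=0.0000, V(3,1)=0.0000, V(3,2)=115.9958, V(3,3)=228.5799
  t=2,j=0: stock 43.9280 → up 58.8635 (V=0.0000), down 29.8710 (V=0.0000). Price 0.0000; hedge Δ=0.0000, bond B=0.0000.
  t=2,j=1: stock 86.5640 → up 115.9958 (V=115.9958), down 58.8635 (V=0.0000). Price 83.8198; hedge Δ=2.0303, bond B=-91.9314.
  t=2,j=2: stock 170.5820 → up 228.5799 (V=228.5799), down 115.9958 (V=115.9958). Price 170.5820; hedge Δ=1.0000, bond B=0.0000.
  t=1,j=0: stock 64.6000 → up 86.5640 (V=83.8198), down 43.9280 (V=0.0000). Price 60.5691; hedge Δ=1.9659, bond B=-66.4306.
  t=1,j=1: stock 127.3000 → up 170.5820 (V=170.5820), down 86.5640 (V=83.8198). Price 127.1721; hedge Δ=1.0327, bond B=-4.2858.
  t=0,j=0: stock 95.0000 → up 127.3000 (V=127.1721), down 64.6000 (V=60.5691). Price 94.7196; hedge Δ=1.0622, bond B=-6.1940.
Root portfolio cost Δ·95+B reproduces V0=94.7196.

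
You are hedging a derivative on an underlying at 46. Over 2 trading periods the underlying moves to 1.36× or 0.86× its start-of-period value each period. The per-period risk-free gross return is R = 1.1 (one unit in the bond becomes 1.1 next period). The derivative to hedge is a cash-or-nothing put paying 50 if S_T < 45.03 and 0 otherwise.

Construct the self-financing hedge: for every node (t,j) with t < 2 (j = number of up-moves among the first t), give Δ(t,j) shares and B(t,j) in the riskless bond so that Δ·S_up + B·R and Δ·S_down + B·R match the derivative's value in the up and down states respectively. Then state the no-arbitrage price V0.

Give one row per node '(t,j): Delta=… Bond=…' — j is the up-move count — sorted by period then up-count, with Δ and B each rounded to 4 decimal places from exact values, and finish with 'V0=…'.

(0,0): Delta=-1.0277 Bond=58.4463
(1,0): Delta=-2.5278 Bond=123.6364
(1,1): Delta=0.0000 Bond=0.0000
V0=11.1736

Under the risk-neutral measure, an up-move has probability p* = (R−d)/(u−d) = 0.4800 and values discount at R = 1.1.
At expiry t=2: V(2,0)=50.0000, V(2,1)=0.0000, V(2,2)=0.0000
  t=1,j=0: stock 39.5600 → up 53.8016 (V=0.0000), down 34.0216 (V=50.0000). Price 23.6364; hedge Δ=-2.5278, bond B=123.6364.
  t=1,j=1: stock 62.5600 → up 85.0816 (V=0.0000), down 53.8016 (V=0.0000). Price 0.0000; hedge Δ=0.0000, bond B=0.0000.
  t=0,j=0: stock 46.0000 → up 62.5600 (V=0.0000), down 39.5600 (V=23.6364). Price 11.1736; hedge Δ=-1.0277, bond B=58.4463.
Self-financing check: at every node Δ·S+B equals the discounted successor values.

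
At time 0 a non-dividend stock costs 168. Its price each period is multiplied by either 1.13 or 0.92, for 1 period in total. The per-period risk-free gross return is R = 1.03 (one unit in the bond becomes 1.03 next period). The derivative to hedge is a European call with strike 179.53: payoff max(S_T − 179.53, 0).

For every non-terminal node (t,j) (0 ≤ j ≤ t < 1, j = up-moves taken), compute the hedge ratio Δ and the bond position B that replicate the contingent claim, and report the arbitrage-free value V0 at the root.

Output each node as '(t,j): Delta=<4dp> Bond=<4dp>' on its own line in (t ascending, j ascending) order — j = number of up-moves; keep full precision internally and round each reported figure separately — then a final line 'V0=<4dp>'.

(0,0): Delta=0.2922 Bond=-43.8521
V0=5.2432

Under the risk-neutral measure, an up-move has probability p* = (R−d)/(u−d) = 0.5238 and values discount at R = 1.03.
Payoff layer (t=1): V(1,0)=0.0000, V(1,1)=10.3100
  t=0,j=0: stock 168.0000 → up 189.8400 (V=10.3100), down 154.5600 (V=0.0000). Price 5.2432; hedge Δ=0.2922, bond B=-43.8521.
Check: Δ(0,0)·S0 + B(0,0) = 5.2432 = V0.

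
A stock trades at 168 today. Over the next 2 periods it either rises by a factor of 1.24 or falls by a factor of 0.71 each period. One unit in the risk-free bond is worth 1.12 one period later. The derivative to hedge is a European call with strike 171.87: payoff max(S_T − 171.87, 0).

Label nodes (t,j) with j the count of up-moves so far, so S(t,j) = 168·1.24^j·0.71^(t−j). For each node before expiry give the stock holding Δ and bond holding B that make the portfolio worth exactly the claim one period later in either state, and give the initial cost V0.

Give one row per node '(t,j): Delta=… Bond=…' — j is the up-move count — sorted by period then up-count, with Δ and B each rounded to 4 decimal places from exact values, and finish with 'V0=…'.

No-arbitrage ⇒ martingale measure with p* = (R−d)/(u−d) = 0.7736.
Terminal payoffs: V(2,0)=0.0000, V(2,1)=0.0000, V(2,2)=86.4468
  t=1,j=0: stock 119.2800 → up 147.9072 (V=0.0000), down 84.6888 (V=0.0000). Price 0.0000; hedge Δ=0.0000, bond B=0.0000.
  t=1,j=1: stock 208.3200 → up 258.3168 (V=86.4468), down 147.9072 (V=0.0000). Price 59.7089; hedge Δ=0.7830, bond B=-103.3983.
  t=0,j=0: stock 168.0000 → up 208.3200 (V=59.7089), down 119.2800 (V=0.0000). Price 41.2410; hedge Δ=0.6706, bond B=-71.4173.
Check: Δ(0,0)·S0 + B(0,0) = 41.2410 = V0.

(0,0): Delta=0.6706 Bond=-71.4173
(1,0): Delta=0.0000 Bond=0.0000
(1,1): Delta=0.7830 Bond=-103.3983
V0=41.2410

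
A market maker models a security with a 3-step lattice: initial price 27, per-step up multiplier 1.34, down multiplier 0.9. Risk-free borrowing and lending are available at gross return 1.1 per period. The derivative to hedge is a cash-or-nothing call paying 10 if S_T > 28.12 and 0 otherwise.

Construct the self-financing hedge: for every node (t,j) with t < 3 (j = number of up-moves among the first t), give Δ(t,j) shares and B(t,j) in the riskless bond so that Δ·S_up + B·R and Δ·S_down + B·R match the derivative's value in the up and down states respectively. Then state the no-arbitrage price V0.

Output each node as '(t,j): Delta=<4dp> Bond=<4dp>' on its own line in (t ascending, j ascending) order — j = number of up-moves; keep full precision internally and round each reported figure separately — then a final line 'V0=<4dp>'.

(0,0): Delta=0.2070 Bond=0.7056
(1,0): Delta=0.4638 Bond=-5.4641
(1,1): Delta=0.0000 Bond=8.2645
(2,0): Delta=1.0392 Bond=-18.5950
(2,1): Delta=0.0000 Bond=9.0909
(2,2): Delta=0.0000 Bond=9.0909
V0=6.2939

No-arbitrage ⇒ martingale measure with p* = (R−d)/(u−d) = 0.4545.
Payoff layer (t=3): V(3,0)=0.0000, V(3,1)=10.0000, V(3,2)=10.0000, V(3,3)=10.0000
(2,0): S=21.8700. Δ = (V_up−V_dn)/(S_up−S_dn) = (10.0000−0.0000)/(29.3058−19.6830) = 1.0392. V = [p*·10.0000 + (1−p*)·0.0000]/1.1 = 4.1322. B = V − Δ·S = -18.5950.
(2,1): S=32.5620. Δ = (V_up−V_dn)/(S_up−S_dn) = (10.0000−10.0000)/(43.6331−29.3058) = 0.0000. V = [p*·10.0000 + (1−p*)·10.0000]/1.1 = 9.0909. B = V − Δ·S = 9.0909.
(2,2): S=48.4812. Δ = (V_up−V_dn)/(S_up−S_dn) = (10.0000−10.0000)/(64.9648−43.6331) = 0.0000. V = [p*·10.0000 + (1−p*)·10.0000]/1.1 = 9.0909. B = V − Δ·S = 9.0909.
(1,0): S=24.3000. Δ = (V_up−V_dn)/(S_up−S_dn) = (9.0909−4.1322)/(32.5620−21.8700) = 0.4638. V = [p*·9.0909 + (1−p*)·4.1322]/1.1 = 5.8056. B = V − Δ·S = -5.4641.
(1,1): S=36.1800. Δ = (V_up−V_dn)/(S_up−S_dn) = (9.0909−9.0909)/(48.4812−32.5620) = 0.0000. V = [p*·9.0909 + (1−p*)·9.0909]/1.1 = 8.2645. B = V − Δ·S = 8.2645.
(0,0): S=27.0000. Δ = (V_up−V_dn)/(S_up−S_dn) = (8.2645−5.8056)/(36.1800−24.3000) = 0.2070. V = [p*·8.2645 + (1−p*)·5.8056]/1.1 = 6.2939. B = V − Δ·S = 0.7056.
The time-0 hedge costs 6.2939, which is the no-arbitrage price.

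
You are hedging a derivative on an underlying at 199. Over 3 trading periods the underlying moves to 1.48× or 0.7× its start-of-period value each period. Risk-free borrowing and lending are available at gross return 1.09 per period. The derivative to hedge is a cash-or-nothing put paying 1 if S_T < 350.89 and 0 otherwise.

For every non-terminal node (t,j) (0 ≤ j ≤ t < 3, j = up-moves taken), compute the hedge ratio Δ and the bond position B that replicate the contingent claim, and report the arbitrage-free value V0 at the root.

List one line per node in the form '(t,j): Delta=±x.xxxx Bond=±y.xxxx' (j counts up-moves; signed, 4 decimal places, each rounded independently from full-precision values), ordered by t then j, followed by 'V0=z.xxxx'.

(0,0): Delta=-0.0014 Bond=0.9454
(1,0): Delta=0.0000 Bond=0.8417
(1,1): Delta=-0.0020 Bond=1.2194
(2,0): Delta=0.0000 Bond=0.9174
(2,1): Delta=0.0000 Bond=0.9174
(2,2): Delta=-0.0029 Bond=1.7408
V0=0.6757

The replicating-portfolio and risk-neutral prices coincide; use p* = (1.09−0.7)/(1.48−0.7) = 0.5000 for the latter.
Terminal values V(3,·): V(3,0)=1.0000, V(3,1)=1.0000, V(3,2)=1.0000, V(3,3)=0.0000
(2,0): S=97.5100. Δ = (V_up−V_dn)/(S_up−S_dn) = (1.0000−1.0000)/(144.3148−68.2570) = 0.0000. V = [p*·1.0000 + (1−p*)·1.0000]/1.09 = 0.9174. B = V − Δ·S = 0.9174.
(2,1): S=206.1640. Δ = (V_up−V_dn)/(S_up−S_dn) = (1.0000−1.0000)/(305.1227−144.3148) = 0.0000. V = [p*·1.0000 + (1−p*)·1.0000]/1.09 = 0.9174. B = V − Δ·S = 0.9174.
(2,2): S=435.8896. Δ = (V_up−V_dn)/(S_up−S_dn) = (0.0000−1.0000)/(645.1166−305.1227) = -0.0029. V = [p*·0.0000 + (1−p*)·1.0000]/1.09 = 0.4587. B = V − Δ·S = 1.7408.
(1,0): S=139.3000. Δ = (V_up−V_dn)/(S_up−S_dn) = (0.9174−0.9174)/(206.1640−97.5100) = 0.0000. V = [p*·0.9174 + (1−p*)·0.9174]/1.09 = 0.8417. B = V − Δ·S = 0.8417.
(1,1): S=294.5200. Δ = (V_up−V_dn)/(S_up−S_dn) = (0.4587−0.9174)/(435.8896−206.1640) = -0.0020. V = [p*·0.4587 + (1−p*)·0.9174]/1.09 = 0.6313. B = V − Δ·S = 1.2194.
(0,0): S=199.0000. Δ = (V_up−V_dn)/(S_up−S_dn) = (0.6313−0.8417)/(294.5200−139.3000) = -0.0014. V = [p*·0.6313 + (1−p*)·0.8417]/1.09 = 0.6757. B = V − Δ·S = 0.9454.
The time-0 hedge costs 0.6757, which is the no-arbitrage price.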